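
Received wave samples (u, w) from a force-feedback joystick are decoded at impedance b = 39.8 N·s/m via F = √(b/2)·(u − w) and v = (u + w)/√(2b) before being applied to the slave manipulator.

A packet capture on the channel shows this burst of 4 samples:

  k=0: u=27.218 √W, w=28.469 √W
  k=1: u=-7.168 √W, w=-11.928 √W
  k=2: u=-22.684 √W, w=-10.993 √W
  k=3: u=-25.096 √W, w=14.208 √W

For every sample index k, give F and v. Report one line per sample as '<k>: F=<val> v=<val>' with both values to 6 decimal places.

k=0: u−w=-1.251000, u+w=55.687000; √(b/2)=4.460942, √(2b)=8.921883; F=4.460942×(-1.251)=-5.580638, v=55.687000/8.921883=6.241619
k=1: u−w=4.760000, u+w=-19.096000; √(b/2)=4.460942, √(2b)=8.921883; F=4.460942×4.76=21.234082, v=-19.096000/8.921883=-2.140355
k=2: u−w=-11.691000, u+w=-33.677000; √(b/2)=4.460942, √(2b)=8.921883; F=4.460942×(-11.691)=-52.152868, v=-33.677000/8.921883=-3.774652
k=3: u−w=-39.304000, u+w=-10.888000; √(b/2)=4.460942, √(2b)=8.921883; F=4.460942×(-39.304)=-175.332849, v=-10.888000/8.921883=-1.220370

0: F=-5.580638 v=6.241619
1: F=21.234082 v=-2.140355
2: F=-52.152868 v=-3.774652
3: F=-175.332849 v=-1.220370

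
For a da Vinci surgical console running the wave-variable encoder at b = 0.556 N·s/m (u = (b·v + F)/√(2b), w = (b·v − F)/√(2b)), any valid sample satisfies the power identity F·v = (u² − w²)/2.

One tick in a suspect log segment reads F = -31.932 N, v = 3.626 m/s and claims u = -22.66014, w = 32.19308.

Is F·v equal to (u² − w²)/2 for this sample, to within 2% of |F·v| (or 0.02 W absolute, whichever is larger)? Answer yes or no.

no

F·v = (-31.932)×3.626 = -115.7854 W.
(u² − w²)/2 = (513.4819 − 1036.3944)/2 = -261.4562 W.
|Δ| = 145.6708;  2% of max(1, |F·v|) = 2.3157.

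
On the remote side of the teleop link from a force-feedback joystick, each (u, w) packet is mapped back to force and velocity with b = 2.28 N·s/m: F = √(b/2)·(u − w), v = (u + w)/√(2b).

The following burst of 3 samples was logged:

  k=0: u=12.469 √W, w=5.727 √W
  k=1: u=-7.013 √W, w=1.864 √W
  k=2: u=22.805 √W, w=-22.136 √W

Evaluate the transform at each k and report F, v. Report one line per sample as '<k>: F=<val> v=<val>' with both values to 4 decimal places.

k=0: u−w=6.7420, u+w=18.1960; √(b/2)=1.0677, √(2b)=2.1354; F=1.0677×6.742=7.1985, v=18.1960/2.1354=8.5211
k=1: u−w=-8.8770, u+w=-5.1490; √(b/2)=1.0677, √(2b)=2.1354; F=1.0677×(-8.877)=-9.4780, v=-5.1490/2.1354=-2.4112
k=2: u−w=44.9410, u+w=0.6690; √(b/2)=1.0677, √(2b)=2.1354; F=1.0677×44.941=47.9839, v=0.6690/2.1354=0.3133

0: F=7.1985 v=8.5211
1: F=-9.4780 v=-2.4112
2: F=47.9839 v=0.3133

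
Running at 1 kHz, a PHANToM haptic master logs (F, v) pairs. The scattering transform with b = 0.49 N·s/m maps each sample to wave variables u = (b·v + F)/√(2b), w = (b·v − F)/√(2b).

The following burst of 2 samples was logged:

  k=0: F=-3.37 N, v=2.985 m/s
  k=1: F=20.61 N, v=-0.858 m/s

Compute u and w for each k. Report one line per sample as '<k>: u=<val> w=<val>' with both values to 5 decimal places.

k=0: b·v=0.49×2.985=1.46265; √(2b)=0.98995; u=(1.46265+(-3.37))/0.98995=-1.92671, w=(1.46265−(-3.37))/0.98995=4.88171
k=1: b·v=0.49×(-0.858)=-0.42042; √(2b)=0.98995; u=(-0.42042+20.61)/0.98995=20.39456, w=(-0.42042−20.61)/0.98995=-21.24393

0: u=-1.92671 w=4.88171
1: u=20.39456 w=-21.24393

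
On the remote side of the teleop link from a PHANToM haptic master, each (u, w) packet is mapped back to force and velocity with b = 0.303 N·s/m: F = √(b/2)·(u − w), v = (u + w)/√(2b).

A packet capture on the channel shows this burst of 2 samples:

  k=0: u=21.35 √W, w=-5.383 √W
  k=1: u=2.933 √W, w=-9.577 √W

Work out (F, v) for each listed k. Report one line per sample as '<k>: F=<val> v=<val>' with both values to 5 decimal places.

0: F=10.40529 v=20.51101
1: F=4.86927 v=-8.53480

k=0: u−w=26.73300, u+w=15.96700; √(b/2)=0.38923, √(2b)=0.77846; F=0.38923×26.733=10.40529, v=15.96700/0.77846=20.51101
k=1: u−w=12.51000, u+w=-6.64400; √(b/2)=0.38923, √(2b)=0.77846; F=0.38923×12.51=4.86927, v=-6.64400/0.77846=-8.53480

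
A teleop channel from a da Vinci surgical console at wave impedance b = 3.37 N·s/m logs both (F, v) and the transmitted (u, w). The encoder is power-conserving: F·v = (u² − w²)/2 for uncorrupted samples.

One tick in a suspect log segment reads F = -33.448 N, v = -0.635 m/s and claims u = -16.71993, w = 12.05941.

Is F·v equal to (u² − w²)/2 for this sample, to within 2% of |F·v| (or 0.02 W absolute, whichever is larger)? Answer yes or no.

F·v = (-33.448)×(-0.635) = 21.23948 W.
(u² − w²)/2 = (279.55606 − 145.42937)/2 = 67.06334 W.
|Δ| = 45.82386;  2% of max(1, |F·v|) = 0.42479.

no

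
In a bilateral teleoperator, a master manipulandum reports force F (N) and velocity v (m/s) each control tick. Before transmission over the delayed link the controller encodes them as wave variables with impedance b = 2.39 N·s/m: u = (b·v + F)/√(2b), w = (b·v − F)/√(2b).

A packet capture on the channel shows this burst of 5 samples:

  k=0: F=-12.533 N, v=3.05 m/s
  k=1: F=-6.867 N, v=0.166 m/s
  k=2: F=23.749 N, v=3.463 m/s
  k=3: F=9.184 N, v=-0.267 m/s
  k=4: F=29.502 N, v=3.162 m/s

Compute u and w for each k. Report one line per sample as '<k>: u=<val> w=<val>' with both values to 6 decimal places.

k=0: b·v=2.39×3.05=7.289500; √(2b)=2.186321; u=(7.289500+(-12.533))/2.186321=-2.398321, w=(7.289500−(-12.533))/2.186321=9.066600
k=1: b·v=2.39×0.166=0.396740; √(2b)=2.186321; u=(0.396740+(-6.867))/2.186321=-2.959428, w=(0.396740−(-6.867))/2.186321=3.322357
k=2: b·v=2.39×3.463=8.276570; √(2b)=2.186321; u=(8.276570+23.749)/2.186321=14.648155, w=(8.276570−23.749)/2.186321=-7.076925
k=3: b·v=2.39×(-0.267)=-0.638130; √(2b)=2.186321; u=(-0.638130+9.184)/2.186321=3.908790, w=(-0.638130−9.184)/2.186321=-4.492538
k=4: b·v=2.39×3.162=7.557180; √(2b)=2.186321; u=(7.557180+29.502)/2.186321=16.950474, w=(7.557180−29.502)/2.186321=-10.037327

0: u=-2.398321 w=9.066600
1: u=-2.959428 w=3.322357
2: u=14.648155 w=-7.076925
3: u=3.908790 w=-4.492538
4: u=16.950474 w=-10.037327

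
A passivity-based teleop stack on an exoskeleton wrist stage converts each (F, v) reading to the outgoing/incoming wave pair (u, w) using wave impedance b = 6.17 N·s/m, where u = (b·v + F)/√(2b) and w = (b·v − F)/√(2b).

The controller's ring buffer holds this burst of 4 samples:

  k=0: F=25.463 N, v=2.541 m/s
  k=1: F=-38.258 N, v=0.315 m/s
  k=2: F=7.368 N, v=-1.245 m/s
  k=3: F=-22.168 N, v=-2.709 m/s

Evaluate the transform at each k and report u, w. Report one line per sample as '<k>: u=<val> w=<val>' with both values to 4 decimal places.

k=0: b·v=6.17×2.541=15.6780; √(2b)=3.5128; u=(15.6780+25.463)/3.5128=11.7116, w=(15.6780−25.463)/3.5128=-2.7855
k=1: b·v=6.17×0.315=1.9435; √(2b)=3.5128; u=(1.9435+(-38.258))/3.5128=-10.3377, w=(1.9435−(-38.258))/3.5128=11.4442
k=2: b·v=6.17×(-1.245)=-7.6817; √(2b)=3.5128; u=(-7.6817+7.368)/3.5128=-0.0893, w=(-7.6817−7.368)/3.5128=-4.2842
k=3: b·v=6.17×(-2.709)=-16.7145; √(2b)=3.5128; u=(-16.7145+(-22.168))/3.5128=-11.0687, w=(-16.7145−(-22.168))/3.5128=1.5524

0: u=11.7116 w=-2.7855
1: u=-10.3377 w=11.4442
2: u=-0.0893 w=-4.2842
3: u=-11.0687 w=1.5524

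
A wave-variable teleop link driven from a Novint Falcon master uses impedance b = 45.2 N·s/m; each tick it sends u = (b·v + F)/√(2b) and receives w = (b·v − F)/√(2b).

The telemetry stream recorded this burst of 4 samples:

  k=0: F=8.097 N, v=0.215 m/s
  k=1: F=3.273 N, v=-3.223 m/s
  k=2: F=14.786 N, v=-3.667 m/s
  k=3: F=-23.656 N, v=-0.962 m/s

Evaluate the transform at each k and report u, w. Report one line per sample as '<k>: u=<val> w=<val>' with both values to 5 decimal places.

0: u=1.87371 w=0.17049
1: u=-14.97773 w=-15.66621
2: u=-15.87759 w=-18.98785
3: u=-7.06133 w=-2.08526

k=0: b·v=45.2×0.215=9.71800; √(2b)=9.50789; u=(9.71800+8.097)/9.50789=1.87371, w=(9.71800−8.097)/9.50789=0.17049
k=1: b·v=45.2×(-3.223)=-145.67960; √(2b)=9.50789; u=(-145.67960+3.273)/9.50789=-14.97773, w=(-145.67960−3.273)/9.50789=-15.66621
k=2: b·v=45.2×(-3.667)=-165.74840; √(2b)=9.50789; u=(-165.74840+14.786)/9.50789=-15.87759, w=(-165.74840−14.786)/9.50789=-18.98785
k=3: b·v=45.2×(-0.962)=-43.48240; √(2b)=9.50789; u=(-43.48240+(-23.656))/9.50789=-7.06133, w=(-43.48240−(-23.656))/9.50789=-2.08526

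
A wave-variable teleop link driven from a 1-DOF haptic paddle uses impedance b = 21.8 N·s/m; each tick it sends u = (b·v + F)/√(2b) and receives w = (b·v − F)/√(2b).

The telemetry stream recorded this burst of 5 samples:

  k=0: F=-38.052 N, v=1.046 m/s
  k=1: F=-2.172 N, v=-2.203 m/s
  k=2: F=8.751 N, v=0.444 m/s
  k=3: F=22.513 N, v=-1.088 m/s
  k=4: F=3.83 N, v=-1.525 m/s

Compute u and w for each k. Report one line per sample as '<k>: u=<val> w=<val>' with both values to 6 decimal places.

0: u=-2.309425 w=9.216194
1: u=-7.602177 w=-6.944297
2: u=2.791173 w=0.140572
3: u=-0.182553 w=-7.001544
4: u=-4.454773 w=-5.614847

k=0: b·v=21.8×1.046=22.802800; √(2b)=6.603030; u=(22.802800+(-38.052))/6.603030=-2.309425, w=(22.802800−(-38.052))/6.603030=9.216194
k=1: b·v=21.8×(-2.203)=-48.025400; √(2b)=6.603030; u=(-48.025400+(-2.172))/6.603030=-7.602177, w=(-48.025400−(-2.172))/6.603030=-6.944297
k=2: b·v=21.8×0.444=9.679200; √(2b)=6.603030; u=(9.679200+8.751)/6.603030=2.791173, w=(9.679200−8.751)/6.603030=0.140572
k=3: b·v=21.8×(-1.088)=-23.718400; √(2b)=6.603030; u=(-23.718400+22.513)/6.603030=-0.182553, w=(-23.718400−22.513)/6.603030=-7.001544
k=4: b·v=21.8×(-1.525)=-33.245000; √(2b)=6.603030; u=(-33.245000+3.83)/6.603030=-4.454773, w=(-33.245000−3.83)/6.603030=-5.614847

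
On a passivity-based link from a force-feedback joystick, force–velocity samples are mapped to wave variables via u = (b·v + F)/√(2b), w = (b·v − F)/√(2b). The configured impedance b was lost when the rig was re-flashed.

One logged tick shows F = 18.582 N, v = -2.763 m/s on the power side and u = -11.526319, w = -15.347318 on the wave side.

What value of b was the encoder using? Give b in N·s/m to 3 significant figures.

u + w = -26.873637;  u + w = √(2b)·v, so √(2b) = -26.873637/(-2.763) = 9.726253.
b = (√(2b))²/2 = 94.599997/2 = 47.299999.
(Check via u − w = 2F/√(2b): u − w = 3.820999, 2F/√(2b) = 3.820999.)

b = 47.3 N·s/m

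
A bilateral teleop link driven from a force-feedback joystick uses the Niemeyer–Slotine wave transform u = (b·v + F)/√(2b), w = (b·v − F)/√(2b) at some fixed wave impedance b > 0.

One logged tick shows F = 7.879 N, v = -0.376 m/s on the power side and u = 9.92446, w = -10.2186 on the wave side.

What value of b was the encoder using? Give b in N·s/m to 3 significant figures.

b = 0.306 N·s/m

u + w = -0.29414;  u + w = √(2b)·v, so √(2b) = -0.29414/(-0.376) = 0.78229.
b = (√(2b))²/2 = 0.61197/2 = 0.30599.
(Check via u − w = 2F/√(2b): u − w = 20.14306, 2F/√(2b) = 20.14350.)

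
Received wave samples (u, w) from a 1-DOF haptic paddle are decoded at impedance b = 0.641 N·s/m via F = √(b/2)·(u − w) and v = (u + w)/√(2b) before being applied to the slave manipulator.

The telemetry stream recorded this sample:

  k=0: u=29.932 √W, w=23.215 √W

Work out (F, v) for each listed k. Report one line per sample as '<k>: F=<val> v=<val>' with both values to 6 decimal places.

k=0: u−w=6.717000, u+w=53.147000; √(b/2)=0.566127, √(2b)=1.132254; F=0.566127×6.717=3.802676, v=53.147000/1.132254=46.939098

0: F=3.802676 v=46.939098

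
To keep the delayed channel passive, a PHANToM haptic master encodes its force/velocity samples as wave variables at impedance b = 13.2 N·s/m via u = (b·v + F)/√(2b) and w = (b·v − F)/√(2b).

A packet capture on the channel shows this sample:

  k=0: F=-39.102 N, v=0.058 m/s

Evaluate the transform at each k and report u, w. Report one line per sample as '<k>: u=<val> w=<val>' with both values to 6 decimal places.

0: u=-7.461212 w=7.759221

k=0: b·v=13.2×0.058=0.765600; √(2b)=5.138093; u=(0.765600+(-39.102))/5.138093=-7.461212, w=(0.765600−(-39.102))/5.138093=7.759221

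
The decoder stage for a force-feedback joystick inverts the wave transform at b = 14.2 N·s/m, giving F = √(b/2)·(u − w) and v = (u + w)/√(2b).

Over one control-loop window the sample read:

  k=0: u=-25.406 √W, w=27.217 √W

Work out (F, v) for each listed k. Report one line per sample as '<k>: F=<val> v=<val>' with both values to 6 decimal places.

k=0: u−w=-52.623000, u+w=1.811000; √(b/2)=2.664583, √(2b)=5.329165; F=2.664583×(-52.623)=-140.218326, v=1.811000/5.329165=0.339828

0: F=-140.218326 v=0.339828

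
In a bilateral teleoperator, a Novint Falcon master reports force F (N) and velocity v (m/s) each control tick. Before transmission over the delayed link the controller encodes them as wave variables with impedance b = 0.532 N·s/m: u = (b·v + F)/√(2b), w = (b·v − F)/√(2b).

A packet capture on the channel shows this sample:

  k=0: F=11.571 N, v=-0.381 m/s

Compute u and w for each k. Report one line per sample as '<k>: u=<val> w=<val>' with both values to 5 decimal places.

0: u=11.02110 w=-11.41410

k=0: b·v=0.532×(-0.381)=-0.20269; √(2b)=1.03150; u=(-0.20269+11.571)/1.03150=11.02110, w=(-0.20269−11.571)/1.03150=-11.41410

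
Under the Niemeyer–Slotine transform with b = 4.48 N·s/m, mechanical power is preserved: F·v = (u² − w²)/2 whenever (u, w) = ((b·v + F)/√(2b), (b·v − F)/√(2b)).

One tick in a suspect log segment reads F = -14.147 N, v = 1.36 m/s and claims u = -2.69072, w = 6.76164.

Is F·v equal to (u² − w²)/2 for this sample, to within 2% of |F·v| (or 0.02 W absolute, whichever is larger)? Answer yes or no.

F·v = (-14.147)×1.36 = -19.2399 W.
(u² − w²)/2 = (7.2400 − 45.7198)/2 = -19.2399 W.
|Δ| = 0.0000;  2% of max(1, |F·v|) = 0.3848.

yes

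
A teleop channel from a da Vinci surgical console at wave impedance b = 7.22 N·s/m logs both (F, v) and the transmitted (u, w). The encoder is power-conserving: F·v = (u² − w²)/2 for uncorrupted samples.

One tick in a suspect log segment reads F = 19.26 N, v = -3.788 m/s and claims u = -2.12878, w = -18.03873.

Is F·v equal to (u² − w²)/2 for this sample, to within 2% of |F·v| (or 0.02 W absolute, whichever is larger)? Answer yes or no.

F·v = 19.26×(-3.788) = -72.95688 W.
(u² − w²)/2 = (4.53170 − 325.39578)/2 = -160.43204 W.
|Δ| = 87.47516;  2% of max(1, |F·v|) = 1.45914.

no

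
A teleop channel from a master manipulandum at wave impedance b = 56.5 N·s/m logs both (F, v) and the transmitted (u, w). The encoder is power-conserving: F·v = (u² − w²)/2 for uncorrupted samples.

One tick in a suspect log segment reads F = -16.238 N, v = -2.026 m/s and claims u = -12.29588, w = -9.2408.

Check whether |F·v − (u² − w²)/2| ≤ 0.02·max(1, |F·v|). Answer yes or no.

F·v = (-16.238)×(-2.026) = 32.8982 W.
(u² − w²)/2 = (151.1887 − 85.3924)/2 = 32.8981 W.
|Δ| = 0.0000;  2% of max(1, |F·v|) = 0.6580.

yes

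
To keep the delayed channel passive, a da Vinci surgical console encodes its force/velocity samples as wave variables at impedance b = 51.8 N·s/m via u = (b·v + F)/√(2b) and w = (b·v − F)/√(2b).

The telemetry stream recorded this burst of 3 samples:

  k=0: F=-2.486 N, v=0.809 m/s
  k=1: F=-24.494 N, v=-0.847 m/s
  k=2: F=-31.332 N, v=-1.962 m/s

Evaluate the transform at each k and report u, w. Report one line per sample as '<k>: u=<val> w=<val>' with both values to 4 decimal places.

0: u=3.8729 w=4.3614
1: u=-6.7170 w=-1.9041
2: u=-13.0633 w=-6.9067

k=0: b·v=51.8×0.809=41.9062; √(2b)=10.1784; u=(41.9062+(-2.486))/10.1784=3.8729, w=(41.9062−(-2.486))/10.1784=4.3614
k=1: b·v=51.8×(-0.847)=-43.8746; √(2b)=10.1784; u=(-43.8746+(-24.494))/10.1784=-6.7170, w=(-43.8746−(-24.494))/10.1784=-1.9041
k=2: b·v=51.8×(-1.962)=-101.6316; √(2b)=10.1784; u=(-101.6316+(-31.332))/10.1784=-13.0633, w=(-101.6316−(-31.332))/10.1784=-6.9067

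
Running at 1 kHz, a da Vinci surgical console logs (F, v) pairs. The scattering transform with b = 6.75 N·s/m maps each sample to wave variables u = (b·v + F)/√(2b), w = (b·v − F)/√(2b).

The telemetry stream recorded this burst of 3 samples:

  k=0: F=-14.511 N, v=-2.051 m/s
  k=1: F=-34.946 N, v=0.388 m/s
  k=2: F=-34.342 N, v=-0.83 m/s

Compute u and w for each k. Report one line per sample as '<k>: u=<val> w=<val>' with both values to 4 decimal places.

k=0: b·v=6.75×(-2.051)=-13.8443; √(2b)=3.6742; u=(-13.8443+(-14.511))/3.6742=-7.7173, w=(-13.8443−(-14.511))/3.6742=0.1815
k=1: b·v=6.75×0.388=2.6190; √(2b)=3.6742; u=(2.6190+(-34.946))/3.6742=-8.7983, w=(2.6190−(-34.946))/3.6742=10.2239
k=2: b·v=6.75×(-0.83)=-5.6025; √(2b)=3.6742; u=(-5.6025+(-34.342))/3.6742=-10.8715, w=(-5.6025−(-34.342))/3.6742=7.8219

0: u=-7.7173 w=0.1815
1: u=-8.7983 w=10.2239
2: u=-10.8715 w=7.8219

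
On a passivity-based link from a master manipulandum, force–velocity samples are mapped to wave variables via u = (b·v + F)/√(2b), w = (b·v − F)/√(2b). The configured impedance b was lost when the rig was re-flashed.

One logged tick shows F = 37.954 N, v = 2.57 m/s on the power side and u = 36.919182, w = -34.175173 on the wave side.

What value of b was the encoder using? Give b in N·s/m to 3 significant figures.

u + w = 2.744009;  u + w = √(2b)·v, so √(2b) = 2.744009/2.57 = 1.067708.
b = (√(2b))²/2 = 1.140000/2 = 0.570000.
(Check via u − w = 2F/√(2b): u − w = 71.094355, 2F/√(2b) = 71.094359.)

b = 0.57 N·s/m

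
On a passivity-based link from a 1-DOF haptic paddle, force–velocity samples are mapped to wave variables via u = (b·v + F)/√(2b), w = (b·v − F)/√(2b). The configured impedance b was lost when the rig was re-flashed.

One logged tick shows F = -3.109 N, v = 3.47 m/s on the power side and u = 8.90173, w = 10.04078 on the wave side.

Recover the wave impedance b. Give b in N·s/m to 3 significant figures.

b = 14.9 N·s/m

u + w = 18.94251;  u + w = √(2b)·v, so √(2b) = 18.94251/3.47 = 5.45894.
b = (√(2b))²/2 = 29.79999/2 = 14.89999.
(Check via u − w = 2F/√(2b): u − w = -1.13905, 2F/√(2b) = -1.13905.)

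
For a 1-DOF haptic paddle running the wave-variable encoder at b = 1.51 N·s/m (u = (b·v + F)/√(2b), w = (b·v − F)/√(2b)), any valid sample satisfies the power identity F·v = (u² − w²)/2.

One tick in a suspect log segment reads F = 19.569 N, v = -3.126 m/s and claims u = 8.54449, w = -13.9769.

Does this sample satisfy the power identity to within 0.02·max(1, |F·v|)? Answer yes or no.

yes

F·v = 19.569×(-3.126) = -61.1727 W.
(u² − w²)/2 = (73.0083 − 195.3537)/2 = -61.1727 W.
|Δ| = 0.0000;  2% of max(1, |F·v|) = 1.2235.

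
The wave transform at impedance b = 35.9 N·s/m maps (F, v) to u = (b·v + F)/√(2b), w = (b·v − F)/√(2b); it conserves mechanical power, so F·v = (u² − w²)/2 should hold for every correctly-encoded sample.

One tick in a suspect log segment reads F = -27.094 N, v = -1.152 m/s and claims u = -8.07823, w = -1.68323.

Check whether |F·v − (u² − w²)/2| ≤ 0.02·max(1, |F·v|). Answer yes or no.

yes

F·v = (-27.094)×(-1.152) = 31.21229 W.
(u² − w²)/2 = (65.25780 − 2.83326)/2 = 31.21227 W.
|Δ| = 0.00002;  2% of max(1, |F·v|) = 0.62425.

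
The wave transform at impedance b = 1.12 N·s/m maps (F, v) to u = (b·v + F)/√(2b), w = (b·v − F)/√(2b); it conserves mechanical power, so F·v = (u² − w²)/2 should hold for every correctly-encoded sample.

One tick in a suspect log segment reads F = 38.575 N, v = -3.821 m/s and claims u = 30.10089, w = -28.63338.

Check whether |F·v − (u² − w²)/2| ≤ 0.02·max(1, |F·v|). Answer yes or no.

no

F·v = 38.575×(-3.821) = -147.39508 W.
(u² − w²)/2 = (906.06358 − 819.87045)/2 = 43.09656 W.
|Δ| = 190.49164;  2% of max(1, |F·v|) = 2.94790.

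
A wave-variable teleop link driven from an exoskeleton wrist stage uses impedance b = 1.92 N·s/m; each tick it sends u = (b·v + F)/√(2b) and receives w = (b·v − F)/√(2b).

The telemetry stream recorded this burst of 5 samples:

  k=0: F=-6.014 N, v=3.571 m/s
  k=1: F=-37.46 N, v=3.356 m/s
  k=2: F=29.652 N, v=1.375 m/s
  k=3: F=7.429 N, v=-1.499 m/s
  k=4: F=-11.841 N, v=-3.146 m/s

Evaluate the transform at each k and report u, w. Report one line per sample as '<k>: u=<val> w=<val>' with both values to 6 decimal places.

k=0: b·v=1.92×3.571=6.856320; √(2b)=1.959592; u=(6.856320+(-6.014))/1.959592=0.429845, w=(6.856320−(-6.014))/1.959592=6.567858
k=1: b·v=1.92×3.356=6.443520; √(2b)=1.959592; u=(6.443520+(-37.46))/1.959592=-15.828031, w=(6.443520−(-37.46))/1.959592=22.404421
k=2: b·v=1.92×1.375=2.640000; √(2b)=1.959592; u=(2.640000+29.652)/1.959592=16.478942, w=(2.640000−29.652)/1.959592=-13.784504
k=3: b·v=1.92×(-1.499)=-2.878080; √(2b)=1.959592; u=(-2.878080+7.429)/1.959592=2.322382, w=(-2.878080−7.429)/1.959592=-5.259810
k=4: b·v=1.92×(-3.146)=-6.040320; √(2b)=1.959592; u=(-6.040320+(-11.841))/1.959592=-9.125023, w=(-6.040320−(-11.841))/1.959592=2.960147

0: u=0.429845 w=6.567858
1: u=-15.828031 w=22.404421
2: u=16.478942 w=-13.784504
3: u=2.322382 w=-5.259810
4: u=-9.125023 w=2.960147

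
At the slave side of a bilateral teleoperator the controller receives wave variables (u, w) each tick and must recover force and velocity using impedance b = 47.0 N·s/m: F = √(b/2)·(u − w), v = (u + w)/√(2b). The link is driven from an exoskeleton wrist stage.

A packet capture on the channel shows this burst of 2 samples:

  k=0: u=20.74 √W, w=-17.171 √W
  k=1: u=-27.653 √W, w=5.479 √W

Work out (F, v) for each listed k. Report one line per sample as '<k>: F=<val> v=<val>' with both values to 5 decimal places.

k=0: u−w=37.91100, u+w=3.56900; √(b/2)=4.84768, √(2b)=9.69536; F=4.84768×37.911=183.78039, v=3.56900/9.69536=0.36811
k=1: u−w=-33.13200, u+w=-22.17400; √(b/2)=4.84768, √(2b)=9.69536; F=4.84768×(-33.132)=-160.61333, v=-22.17400/9.69536=-2.28707

0: F=183.78039 v=0.36811
1: F=-160.61333 v=-2.28707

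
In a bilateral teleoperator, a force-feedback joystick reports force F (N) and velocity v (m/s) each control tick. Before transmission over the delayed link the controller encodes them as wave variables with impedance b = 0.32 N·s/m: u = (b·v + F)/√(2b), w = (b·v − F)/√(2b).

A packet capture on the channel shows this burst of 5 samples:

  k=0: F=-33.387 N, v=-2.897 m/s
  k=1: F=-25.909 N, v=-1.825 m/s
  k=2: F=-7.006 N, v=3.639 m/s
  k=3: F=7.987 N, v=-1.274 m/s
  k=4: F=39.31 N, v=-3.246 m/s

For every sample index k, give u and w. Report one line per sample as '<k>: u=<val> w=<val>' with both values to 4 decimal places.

0: u=-42.8925 w=40.5750
1: u=-33.1162 w=31.6562
2: u=-7.3019 w=10.2131
3: u=9.4741 w=-10.4934
4: u=47.8391 w=-50.4359

k=0: b·v=0.32×(-2.897)=-0.9270; √(2b)=0.8000; u=(-0.9270+(-33.387))/0.8000=-42.8925, w=(-0.9270−(-33.387))/0.8000=40.5750
k=1: b·v=0.32×(-1.825)=-0.5840; √(2b)=0.8000; u=(-0.5840+(-25.909))/0.8000=-33.1162, w=(-0.5840−(-25.909))/0.8000=31.6562
k=2: b·v=0.32×3.639=1.1645; √(2b)=0.8000; u=(1.1645+(-7.006))/0.8000=-7.3019, w=(1.1645−(-7.006))/0.8000=10.2131
k=3: b·v=0.32×(-1.274)=-0.4077; √(2b)=0.8000; u=(-0.4077+7.987)/0.8000=9.4741, w=(-0.4077−7.987)/0.8000=-10.4934
k=4: b·v=0.32×(-3.246)=-1.0387; √(2b)=0.8000; u=(-1.0387+39.31)/0.8000=47.8391, w=(-1.0387−39.31)/0.8000=-50.4359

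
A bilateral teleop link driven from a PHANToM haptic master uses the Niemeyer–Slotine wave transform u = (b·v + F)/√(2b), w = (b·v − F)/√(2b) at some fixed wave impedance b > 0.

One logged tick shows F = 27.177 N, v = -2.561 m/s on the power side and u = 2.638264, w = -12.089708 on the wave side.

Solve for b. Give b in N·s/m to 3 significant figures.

u + w = -9.451444;  u + w = √(2b)·v, so √(2b) = -9.451444/(-2.561) = 3.690529.
b = (√(2b))²/2 = 13.620002/2 = 6.810001.
(Check via u − w = 2F/√(2b): u − w = 14.727972, 2F/√(2b) = 14.727971.)

b = 6.81 N·s/m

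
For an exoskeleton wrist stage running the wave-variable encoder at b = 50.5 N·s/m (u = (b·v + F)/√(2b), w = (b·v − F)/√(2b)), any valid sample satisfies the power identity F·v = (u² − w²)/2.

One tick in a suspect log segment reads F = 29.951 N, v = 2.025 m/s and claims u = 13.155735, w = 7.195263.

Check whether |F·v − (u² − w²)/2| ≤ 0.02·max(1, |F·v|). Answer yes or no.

F·v = 29.951×2.025 = 60.650775 W.
(u² − w²)/2 = (173.073363 − 51.771810)/2 = 60.650777 W.
|Δ| = 0.000002;  2% of max(1, |F·v|) = 1.213016.

yes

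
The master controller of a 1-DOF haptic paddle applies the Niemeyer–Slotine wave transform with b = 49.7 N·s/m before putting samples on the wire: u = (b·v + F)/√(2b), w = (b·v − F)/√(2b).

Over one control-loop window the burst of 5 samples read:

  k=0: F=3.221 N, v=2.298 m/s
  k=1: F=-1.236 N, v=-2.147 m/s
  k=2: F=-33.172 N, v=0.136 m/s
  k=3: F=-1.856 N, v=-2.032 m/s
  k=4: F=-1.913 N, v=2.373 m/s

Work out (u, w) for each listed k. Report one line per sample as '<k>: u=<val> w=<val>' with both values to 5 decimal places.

0: u=11.77855 w=11.13241
1: u=-10.82672 w=-10.57877
2: u=-2.64924 w=4.00515
3: u=-10.31563 w=-9.94331
4: u=11.63747 w=12.02123

k=0: b·v=49.7×2.298=114.21060; √(2b)=9.96995; u=(114.21060+3.221)/9.96995=11.77855, w=(114.21060−3.221)/9.96995=11.13241
k=1: b·v=49.7×(-2.147)=-106.70590; √(2b)=9.96995; u=(-106.70590+(-1.236))/9.96995=-10.82672, w=(-106.70590−(-1.236))/9.96995=-10.57877
k=2: b·v=49.7×0.136=6.75920; √(2b)=9.96995; u=(6.75920+(-33.172))/9.96995=-2.64924, w=(6.75920−(-33.172))/9.96995=4.00515
k=3: b·v=49.7×(-2.032)=-100.99040; √(2b)=9.96995; u=(-100.99040+(-1.856))/9.96995=-10.31563, w=(-100.99040−(-1.856))/9.96995=-9.94331
k=4: b·v=49.7×2.373=117.93810; √(2b)=9.96995; u=(117.93810+(-1.913))/9.96995=11.63747, w=(117.93810−(-1.913))/9.96995=12.02123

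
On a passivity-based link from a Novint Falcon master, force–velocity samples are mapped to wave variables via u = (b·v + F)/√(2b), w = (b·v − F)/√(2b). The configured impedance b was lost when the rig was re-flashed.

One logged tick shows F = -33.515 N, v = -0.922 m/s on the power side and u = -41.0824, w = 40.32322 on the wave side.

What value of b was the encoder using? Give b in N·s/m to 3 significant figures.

u + w = -0.7592;  u + w = √(2b)·v, so √(2b) = -0.7592/(-0.922) = 0.8234.
b = (√(2b))²/2 = 0.6780/2 = 0.3390.
(Check via u − w = 2F/√(2b): u − w = -81.4056, 2F/√(2b) = -81.4058.)

b = 0.339 N·s/m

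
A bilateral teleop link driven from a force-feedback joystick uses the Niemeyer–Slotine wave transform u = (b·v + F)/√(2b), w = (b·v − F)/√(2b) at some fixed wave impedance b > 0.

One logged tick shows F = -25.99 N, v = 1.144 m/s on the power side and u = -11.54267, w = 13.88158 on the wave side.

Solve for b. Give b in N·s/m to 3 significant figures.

b = 2.09 N·s/m

u + w = 2.33891;  u + w = √(2b)·v, so √(2b) = 2.33891/1.144 = 2.04450.
b = (√(2b))²/2 = 4.17999/2 = 2.08999.
(Check via u − w = 2F/√(2b): u − w = -25.42425, 2F/√(2b) = -25.42429.)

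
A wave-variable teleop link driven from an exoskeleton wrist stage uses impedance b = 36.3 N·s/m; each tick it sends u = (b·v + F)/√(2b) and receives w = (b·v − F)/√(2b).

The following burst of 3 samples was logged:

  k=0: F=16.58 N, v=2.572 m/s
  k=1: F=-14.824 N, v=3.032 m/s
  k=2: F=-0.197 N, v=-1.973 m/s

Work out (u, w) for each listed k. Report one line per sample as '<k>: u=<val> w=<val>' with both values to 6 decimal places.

0: u=12.903325 w=9.011564
1: u=11.177383 w=14.656965
2: u=-8.428656 w=-8.382415

k=0: b·v=36.3×2.572=93.363600; √(2b)=8.520563; u=(93.363600+16.58)/8.520563=12.903325, w=(93.363600−16.58)/8.520563=9.011564
k=1: b·v=36.3×3.032=110.061600; √(2b)=8.520563; u=(110.061600+(-14.824))/8.520563=11.177383, w=(110.061600−(-14.824))/8.520563=14.656965
k=2: b·v=36.3×(-1.973)=-71.619900; √(2b)=8.520563; u=(-71.619900+(-0.197))/8.520563=-8.428656, w=(-71.619900−(-0.197))/8.520563=-8.382415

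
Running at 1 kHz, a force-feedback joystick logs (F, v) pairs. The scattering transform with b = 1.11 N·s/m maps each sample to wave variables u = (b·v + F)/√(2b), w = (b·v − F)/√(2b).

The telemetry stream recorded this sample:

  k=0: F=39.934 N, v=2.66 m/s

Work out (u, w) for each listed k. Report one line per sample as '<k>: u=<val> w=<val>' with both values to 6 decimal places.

k=0: b·v=1.11×2.66=2.952600; √(2b)=1.489966; u=(2.952600+39.934)/1.489966=28.783601, w=(2.952600−39.934)/1.489966=-24.820291

0: u=28.783601 w=-24.820291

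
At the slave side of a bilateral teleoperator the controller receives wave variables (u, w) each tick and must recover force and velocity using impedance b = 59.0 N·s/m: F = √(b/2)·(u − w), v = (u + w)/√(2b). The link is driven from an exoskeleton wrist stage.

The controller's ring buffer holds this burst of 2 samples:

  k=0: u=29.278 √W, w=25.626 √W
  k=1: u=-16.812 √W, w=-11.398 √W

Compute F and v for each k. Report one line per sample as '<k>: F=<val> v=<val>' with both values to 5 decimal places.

k=0: u−w=3.65200, u+w=54.90400; √(b/2)=5.43139, √(2b)=10.86278; F=5.43139×3.652=19.83544, v=54.90400/10.86278=5.05432
k=1: u−w=-5.41400, u+w=-28.21000; √(b/2)=5.43139, √(2b)=10.86278; F=5.43139×(-5.414)=-29.40555, v=-28.21000/10.86278=-2.59694

0: F=19.83544 v=5.05432
1: F=-29.40555 v=-2.59694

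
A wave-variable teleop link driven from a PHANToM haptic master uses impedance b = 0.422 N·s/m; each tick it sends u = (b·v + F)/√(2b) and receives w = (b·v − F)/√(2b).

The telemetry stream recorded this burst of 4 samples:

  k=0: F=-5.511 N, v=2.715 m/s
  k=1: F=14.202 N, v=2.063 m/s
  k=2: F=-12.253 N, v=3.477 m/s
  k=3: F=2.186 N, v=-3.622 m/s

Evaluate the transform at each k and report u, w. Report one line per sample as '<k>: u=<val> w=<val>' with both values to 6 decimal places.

0: u=-4.751600 w=7.245856
1: u=16.406523 w=-14.511256
2: u=-11.740250 w=14.934552
3: u=0.715707 w=-4.043219

k=0: b·v=0.422×2.715=1.145730; √(2b)=0.918695; u=(1.145730+(-5.511))/0.918695=-4.751600, w=(1.145730−(-5.511))/0.918695=7.245856
k=1: b·v=0.422×2.063=0.870586; √(2b)=0.918695; u=(0.870586+14.202)/0.918695=16.406523, w=(0.870586−14.202)/0.918695=-14.511256
k=2: b·v=0.422×3.477=1.467294; √(2b)=0.918695; u=(1.467294+(-12.253))/0.918695=-11.740250, w=(1.467294−(-12.253))/0.918695=14.934552
k=3: b·v=0.422×(-3.622)=-1.528484; √(2b)=0.918695; u=(-1.528484+2.186)/0.918695=0.715707, w=(-1.528484−2.186)/0.918695=-4.043219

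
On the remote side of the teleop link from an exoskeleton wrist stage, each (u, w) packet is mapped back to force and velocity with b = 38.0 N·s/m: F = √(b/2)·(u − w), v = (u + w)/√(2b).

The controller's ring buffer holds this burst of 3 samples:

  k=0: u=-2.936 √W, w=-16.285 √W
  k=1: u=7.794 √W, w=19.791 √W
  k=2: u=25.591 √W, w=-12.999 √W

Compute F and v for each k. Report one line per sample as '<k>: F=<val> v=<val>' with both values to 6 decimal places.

0: F=58.186942 v=-2.204800
1: F=-52.293711 v=3.164217
2: F=168.209910 v=1.444401

k=0: u−w=13.349000, u+w=-19.221000; √(b/2)=4.358899, √(2b)=8.717798; F=4.358899×13.349=58.186942, v=-19.221000/8.717798=-2.204800
k=1: u−w=-11.997000, u+w=27.585000; √(b/2)=4.358899, √(2b)=8.717798; F=4.358899×(-11.997)=-52.293711, v=27.585000/8.717798=3.164217
k=2: u−w=38.590000, u+w=12.592000; √(b/2)=4.358899, √(2b)=8.717798; F=4.358899×38.59=168.209910, v=12.592000/8.717798=1.444401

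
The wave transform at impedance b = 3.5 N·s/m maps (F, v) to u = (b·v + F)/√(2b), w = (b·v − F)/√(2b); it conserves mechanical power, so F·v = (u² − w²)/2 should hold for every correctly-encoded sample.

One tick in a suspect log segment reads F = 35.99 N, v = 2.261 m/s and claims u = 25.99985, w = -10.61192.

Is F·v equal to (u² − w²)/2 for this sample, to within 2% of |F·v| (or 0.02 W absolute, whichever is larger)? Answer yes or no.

no

F·v = 35.99×2.261 = 81.3734 W.
(u² − w²)/2 = (675.9922 − 112.6128)/2 = 281.6897 W.
|Δ| = 200.3163;  2% of max(1, |F·v|) = 1.6275.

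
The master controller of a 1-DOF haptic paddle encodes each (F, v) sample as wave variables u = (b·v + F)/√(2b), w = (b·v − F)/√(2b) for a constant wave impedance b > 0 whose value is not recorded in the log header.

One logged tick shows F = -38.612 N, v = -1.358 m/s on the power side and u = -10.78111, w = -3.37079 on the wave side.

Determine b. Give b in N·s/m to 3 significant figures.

b = 54.3 N·s/m

u + w = -14.15190;  u + w = √(2b)·v, so √(2b) = -14.15190/(-1.358) = 10.42113.
b = (√(2b))²/2 = 108.60003/2 = 54.30002.
(Check via u − w = 2F/√(2b): u − w = -7.41032, 2F/√(2b) = -7.41033.)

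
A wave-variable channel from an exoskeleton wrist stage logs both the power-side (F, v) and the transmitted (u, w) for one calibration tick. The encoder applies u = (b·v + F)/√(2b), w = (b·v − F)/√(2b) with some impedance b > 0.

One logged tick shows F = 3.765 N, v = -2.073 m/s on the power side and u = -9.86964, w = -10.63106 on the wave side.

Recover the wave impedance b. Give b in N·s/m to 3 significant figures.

b = 48.9 N·s/m

u + w = -20.5007;  u + w = √(2b)·v, so √(2b) = -20.5007/(-2.073) = 9.8894.
b = (√(2b))²/2 = 97.8000/2 = 48.9000.
(Check via u − w = 2F/√(2b): u − w = 0.7614, 2F/√(2b) = 0.7614.)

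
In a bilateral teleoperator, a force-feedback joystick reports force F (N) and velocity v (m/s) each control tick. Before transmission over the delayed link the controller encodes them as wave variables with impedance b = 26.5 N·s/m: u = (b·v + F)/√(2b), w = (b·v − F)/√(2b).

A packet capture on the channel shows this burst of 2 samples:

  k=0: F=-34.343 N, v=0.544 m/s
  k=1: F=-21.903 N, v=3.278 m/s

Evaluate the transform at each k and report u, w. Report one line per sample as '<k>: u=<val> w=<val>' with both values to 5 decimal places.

k=0: b·v=26.5×0.544=14.41600; √(2b)=7.28011; u=(14.41600+(-34.343))/7.28011=-2.73718, w=(14.41600−(-34.343))/7.28011=6.69756
k=1: b·v=26.5×3.278=86.86700; √(2b)=7.28011; u=(86.86700+(-21.903))/7.28011=8.92349, w=(86.86700−(-21.903))/7.28011=14.94071

0: u=-2.73718 w=6.69756
1: u=8.92349 w=14.94071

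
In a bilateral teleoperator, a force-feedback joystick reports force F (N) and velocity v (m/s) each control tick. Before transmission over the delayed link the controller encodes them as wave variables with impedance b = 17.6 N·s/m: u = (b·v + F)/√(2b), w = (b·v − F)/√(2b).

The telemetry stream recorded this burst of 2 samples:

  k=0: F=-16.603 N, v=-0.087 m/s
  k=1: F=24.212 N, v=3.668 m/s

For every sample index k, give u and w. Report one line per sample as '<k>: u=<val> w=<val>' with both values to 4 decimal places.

k=0: b·v=17.6×(-0.087)=-1.5312; √(2b)=5.9330; u=(-1.5312+(-16.603))/5.9330=-3.0565, w=(-1.5312−(-16.603))/5.9330=2.5404
k=1: b·v=17.6×3.668=64.5568; √(2b)=5.9330; u=(64.5568+24.212)/5.9330=14.9620, w=(64.5568−24.212)/5.9330=6.8001

0: u=-3.0565 w=2.5404
1: u=14.9620 w=6.8001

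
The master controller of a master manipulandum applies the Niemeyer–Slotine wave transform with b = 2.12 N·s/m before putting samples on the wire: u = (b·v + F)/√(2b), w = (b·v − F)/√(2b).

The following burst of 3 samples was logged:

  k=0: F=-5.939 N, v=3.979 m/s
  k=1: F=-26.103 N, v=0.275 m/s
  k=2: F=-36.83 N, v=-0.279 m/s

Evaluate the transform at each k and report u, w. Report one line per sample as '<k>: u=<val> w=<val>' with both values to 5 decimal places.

0: u=1.21240 w=6.98086
1: u=-12.39361 w=12.95987
2: u=-18.17348 w=17.59898

k=0: b·v=2.12×3.979=8.43548; √(2b)=2.05913; u=(8.43548+(-5.939))/2.05913=1.21240, w=(8.43548−(-5.939))/2.05913=6.98086
k=1: b·v=2.12×0.275=0.58300; √(2b)=2.05913; u=(0.58300+(-26.103))/2.05913=-12.39361, w=(0.58300−(-26.103))/2.05913=12.95987
k=2: b·v=2.12×(-0.279)=-0.59148; √(2b)=2.05913; u=(-0.59148+(-36.83))/2.05913=-18.17348, w=(-0.59148−(-36.83))/2.05913=17.59898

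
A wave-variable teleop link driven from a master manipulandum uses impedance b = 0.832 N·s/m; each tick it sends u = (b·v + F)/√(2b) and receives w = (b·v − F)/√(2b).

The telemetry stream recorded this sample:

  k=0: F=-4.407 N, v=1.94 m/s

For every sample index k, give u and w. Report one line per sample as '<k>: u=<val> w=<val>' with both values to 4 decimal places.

k=0: b·v=0.832×1.94=1.6141; √(2b)=1.2900; u=(1.6141+(-4.407))/1.2900=-2.1651, w=(1.6141−(-4.407))/1.2900=4.6676

0: u=-2.1651 w=4.6676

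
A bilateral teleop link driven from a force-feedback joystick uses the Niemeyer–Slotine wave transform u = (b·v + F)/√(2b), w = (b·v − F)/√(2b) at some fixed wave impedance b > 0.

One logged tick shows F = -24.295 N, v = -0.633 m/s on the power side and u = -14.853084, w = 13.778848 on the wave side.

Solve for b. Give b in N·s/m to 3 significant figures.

b = 1.44 N·s/m

u + w = -1.074236;  u + w = √(2b)·v, so √(2b) = -1.074236/(-0.633) = 1.697055.
b = (√(2b))²/2 = 2.879997/2 = 1.439998.
(Check via u − w = 2F/√(2b): u − w = -28.631932, 2F/√(2b) = -28.631949.)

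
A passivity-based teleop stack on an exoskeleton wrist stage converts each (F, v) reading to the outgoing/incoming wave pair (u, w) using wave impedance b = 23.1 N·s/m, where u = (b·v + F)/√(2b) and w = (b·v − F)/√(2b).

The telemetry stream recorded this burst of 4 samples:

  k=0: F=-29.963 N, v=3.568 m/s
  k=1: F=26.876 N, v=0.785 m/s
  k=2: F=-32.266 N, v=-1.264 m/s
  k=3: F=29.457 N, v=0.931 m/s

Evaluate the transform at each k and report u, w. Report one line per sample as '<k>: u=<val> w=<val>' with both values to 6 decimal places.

0: u=7.717721 w=16.534182
1: u=6.621909 w=-1.286218
2: u=-9.042794 w=0.451313
3: u=7.497817 w=-1.169756

k=0: b·v=23.1×3.568=82.420800; √(2b)=6.797058; u=(82.420800+(-29.963))/6.797058=7.717721, w=(82.420800−(-29.963))/6.797058=16.534182
k=1: b·v=23.1×0.785=18.133500; √(2b)=6.797058; u=(18.133500+26.876)/6.797058=6.621909, w=(18.133500−26.876)/6.797058=-1.286218
k=2: b·v=23.1×(-1.264)=-29.198400; √(2b)=6.797058; u=(-29.198400+(-32.266))/6.797058=-9.042794, w=(-29.198400−(-32.266))/6.797058=0.451313
k=3: b·v=23.1×0.931=21.506100; √(2b)=6.797058; u=(21.506100+29.457)/6.797058=7.497817, w=(21.506100−29.457)/6.797058=-1.169756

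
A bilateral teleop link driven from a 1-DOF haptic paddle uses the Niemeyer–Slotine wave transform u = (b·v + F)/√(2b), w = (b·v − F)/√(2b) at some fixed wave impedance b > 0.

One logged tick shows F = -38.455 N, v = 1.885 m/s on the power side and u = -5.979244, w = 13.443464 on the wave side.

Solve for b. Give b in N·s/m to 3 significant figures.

u + w = 7.464220;  u + w = √(2b)·v, so √(2b) = 7.464220/1.885 = 3.959798.
b = (√(2b))²/2 = 15.680003/2 = 7.840002.
(Check via u − w = 2F/√(2b): u − w = -19.422708, 2F/√(2b) = -19.422706.)

b = 7.84 N·s/m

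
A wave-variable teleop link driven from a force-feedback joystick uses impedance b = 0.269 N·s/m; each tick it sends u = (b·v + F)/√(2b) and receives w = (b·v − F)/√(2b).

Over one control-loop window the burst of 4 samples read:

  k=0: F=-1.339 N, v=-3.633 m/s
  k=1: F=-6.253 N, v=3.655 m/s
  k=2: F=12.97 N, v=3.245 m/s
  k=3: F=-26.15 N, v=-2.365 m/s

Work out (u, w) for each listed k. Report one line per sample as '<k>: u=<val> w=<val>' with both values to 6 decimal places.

k=0: b·v=0.269×(-3.633)=-0.977277; √(2b)=0.733485; u=(-0.977277+(-1.339))/0.733485=-3.157907, w=(-0.977277−(-1.339))/0.733485=0.493157
k=1: b·v=0.269×3.655=0.983195; √(2b)=0.733485; u=(0.983195+(-6.253))/0.733485=-7.184613, w=(0.983195−(-6.253))/0.733485=9.865501
k=2: b·v=0.269×3.245=0.872905; √(2b)=0.733485; u=(0.872905+12.97)/0.733485=18.872790, w=(0.872905−12.97)/0.733485=-16.492631
k=3: b·v=0.269×(-2.365)=-0.636185; √(2b)=0.733485; u=(-0.636185+(-26.15))/0.733485=-36.519071, w=(-0.636185−(-26.15))/0.733485=34.784380

0: u=-3.157907 w=0.493157
1: u=-7.184613 w=9.865501
2: u=18.872790 w=-16.492631
3: u=-36.519071 w=34.784380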